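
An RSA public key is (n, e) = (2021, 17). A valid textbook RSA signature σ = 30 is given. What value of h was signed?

621

σ^2 ≡ 30^2 = 900
σ^4 ≡ 900^2 = 810000 ≡ 1600
σ^8 ≡ 1600^2 = 2560000 ≡ 1414
σ^16 ≡ 1414^2 = 1999396 ≡ 627
17 = 16 + 1, so σ^17 ≡ 627·30 ≡ 621 (mod 2021)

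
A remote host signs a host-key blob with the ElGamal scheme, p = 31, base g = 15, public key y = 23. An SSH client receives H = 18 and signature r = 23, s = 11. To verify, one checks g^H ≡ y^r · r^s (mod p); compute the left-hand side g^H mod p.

15^18 mod 31 = 4

4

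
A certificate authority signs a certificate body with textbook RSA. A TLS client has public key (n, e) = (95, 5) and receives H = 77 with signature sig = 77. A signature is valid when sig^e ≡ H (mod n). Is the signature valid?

sig^2 ≡ 77^2 = 5929 ≡ 39
sig^4 ≡ 39^2 = 1521 ≡ 1
5 = 4 + 1, so sig^5 ≡ 1·77 ≡ 77 (mod 95)
Since 77 equals the digest 77, verification succeeds.

valid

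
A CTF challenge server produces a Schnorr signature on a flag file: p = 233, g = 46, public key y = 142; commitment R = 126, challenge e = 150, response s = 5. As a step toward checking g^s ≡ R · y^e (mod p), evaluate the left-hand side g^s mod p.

63

46^2 = 2116 ≡ 19
46^4 ≡ 19^2 = 361 ≡ 128
5 = 4 + 1, so 46^5 ≡ 128·46 ≡ 63 (mod 233)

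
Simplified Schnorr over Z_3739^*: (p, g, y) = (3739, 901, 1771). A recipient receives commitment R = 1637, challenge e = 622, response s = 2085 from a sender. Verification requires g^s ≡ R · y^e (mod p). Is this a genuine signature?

forged

g^s mod p:
901^2 = 811801 ≡ 438
901^4 ≡ 438^2 = 191844 ≡ 1155
901^8 ≡ 1155^2 = 1334025 ≡ 2941
901^16 ≡ 2941^2 = 8649481 ≡ 1174
901^32 ≡ 1174^2 = 1378276 ≡ 2324
901^64 ≡ 2324^2 = 5400976 ≡ 1860
901^128 ≡ 1860^2 = 3459600 ≡ 1025
901^256 ≡ 1025^2 = 1050625 ≡ 3705
901^512 ≡ 3705^2 = 13727025 ≡ 1156
901^1024 ≡ 1156^2 = 1336336 ≡ 1513
901^2048 ≡ 1513^2 = 2289169 ≡ 901
2085 = 2048 + 32 + 4 + 1, so 901^2085 ≡ 901·2324·1155·901 ≡ 939 (mod 3739)
R · y^e mod p:
1771^2 = 3136441 ≡ 3159
1771^4 ≡ 3159^2 = 9979281 ≡ 3629
1771^8 ≡ 3629^2 = 13169641 ≡ 883
1771^16 ≡ 883^2 = 779689 ≡ 1977
1771^32 ≡ 1977^2 = 3908529 ≡ 1274
1771^64 ≡ 1274^2 = 1623076 ≡ 350
1771^128 ≡ 350^2 = 122500 ≡ 2852
1771^256 ≡ 2852^2 = 8133904 ≡ 1579
1771^512 ≡ 1579^2 = 2493241 ≡ 3067
622 = 512 + 64 + 32 + 8 + 4 + 2, so 1771^622 ≡ 3067·350·1274·883·3629·3159 ≡ 1860 (mod 3739)
1637·1860 = 3044820 ≡ 1274 (mod 3739)
939 ≠ 1274; the check fails.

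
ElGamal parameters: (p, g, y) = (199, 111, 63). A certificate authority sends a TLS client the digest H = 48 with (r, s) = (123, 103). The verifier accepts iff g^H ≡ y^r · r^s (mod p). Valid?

Left side g^H mod p:
111^2 = 12321 ≡ 182
111^4 ≡ 182^2 = 33124 ≡ 90
111^8 ≡ 90^2 = 8100 ≡ 140
111^16 ≡ 140^2 = 19600 ≡ 98
111^32 ≡ 98^2 = 9604 ≡ 52
48 = 32 + 16, so 111^48 ≡ 52·98 ≡ 121 (mod 199)
Right side y^r · r^s mod p:
63^2 = 3969 ≡ 188
63^4 ≡ 188^2 = 35344 ≡ 121
63^8 ≡ 121^2 = 14641 ≡ 114
63^16 ≡ 114^2 = 12996 ≡ 61
63^32 ≡ 61^2 = 3721 ≡ 139
63^64 ≡ 139^2 = 19321 ≡ 18
123 = 64 + 32 + 16 + 8 + 2 + 1, so 63^123 ≡ 18·139·61·114·188·63 ≡ 188 (mod 199)
123^2 = 15129 ≡ 5
123^4 ≡ 5^2 = 25
123^8 ≡ 25^2 = 625 ≡ 28
123^16 ≡ 28^2 = 784 ≡ 187
123^32 ≡ 187^2 = 34969 ≡ 144
123^64 ≡ 144^2 = 20736 ≡ 40
103 = 64 + 32 + 4 + 2 + 1, so 123^103 ≡ 40·144·25·5·123 ≡ 25 (mod 199)
188·25 = 4700 ≡ 123 (mod 199)
121 ≠ 123, so verification fails.

no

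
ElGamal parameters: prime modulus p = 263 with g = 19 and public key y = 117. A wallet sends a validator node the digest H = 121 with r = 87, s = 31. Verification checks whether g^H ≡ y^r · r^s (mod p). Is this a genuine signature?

genuine

Left side g^H mod p:
Squares mod 263: 19^1≡19, 19^2≡98, 19^4≡136, 19^8≡86, 19^16≡32, 19^32≡235, 19^64≡258
121 = 64 + 32 + 16 + 8 + 1, so 19^121 ≡ 258·235·32·86·19 ≡ 241 (mod 263)
Right side y^r · r^s mod p:
Squares mod 263: 117^1≡117, 117^2≡13, 117^4≡169, 117^8≡157, 117^16≡190, 117^32≡69, 117^64≡27
87 = 64 + 16 + 4 + 2 + 1, so 117^87 ≡ 27·190·169·13·117 ≡ 147 (mod 263)
Squares mod 263: 87^1≡87, 87^2≡205, 87^4≡208, 87^8≡132, 87^16≡66
31 = 16 + 8 + 4 + 2 + 1, so 87^31 ≡ 66·132·208·205·87 ≡ 41 (mod 263)
147·41 = 6027 ≡ 241 (mod 263)
241 ≡ 241 (mod 263), so the signature is genuine.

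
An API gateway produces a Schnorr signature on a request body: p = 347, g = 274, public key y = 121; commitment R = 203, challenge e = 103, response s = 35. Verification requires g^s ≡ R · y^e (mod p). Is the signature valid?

g^s mod p:
274^2 = 75076 ≡ 124
274^4 ≡ 124^2 = 15376 ≡ 108
274^8 ≡ 108^2 = 11664 ≡ 213
274^16 ≡ 213^2 = 45369 ≡ 259
274^32 ≡ 259^2 = 67081 ≡ 110
35 = 32 + 2 + 1, so 274^35 ≡ 110·124·274 ≡ 170 (mod 347)
R · y^e mod p:
121^2 = 14641 ≡ 67
121^4 ≡ 67^2 = 4489 ≡ 325
121^8 ≡ 325^2 = 105625 ≡ 137
121^16 ≡ 137^2 = 18769 ≡ 31
121^32 ≡ 31^2 = 961 ≡ 267
121^64 ≡ 267^2 = 71289 ≡ 154
103 = 64 + 32 + 4 + 2 + 1, so 121^103 ≡ 154·267·325·67·121 ≡ 341 (mod 347)
203·341 = 69223 ≡ 170 (mod 347)
170 ≡ 170 (mod 347); signature holds.

valid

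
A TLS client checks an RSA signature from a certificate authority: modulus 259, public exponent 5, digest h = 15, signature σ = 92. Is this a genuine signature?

genuine

Squares mod 259: σ^1≡92, σ^2≡176, σ^4≡155
5 = 4 + 1, so σ^5 ≡ 155·92 ≡ 15 (mod 259)
Since 15 equals the digest 15, verification succeeds.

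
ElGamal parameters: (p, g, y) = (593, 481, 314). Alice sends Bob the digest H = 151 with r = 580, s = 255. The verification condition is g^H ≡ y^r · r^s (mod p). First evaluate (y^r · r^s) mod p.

314^2 = 98596 ≡ 158
314^4 ≡ 158^2 = 24964 ≡ 58
314^8 ≡ 58^2 = 3364 ≡ 399
314^16 ≡ 399^2 = 159201 ≡ 277
314^32 ≡ 277^2 = 76729 ≡ 232
314^64 ≡ 232^2 = 53824 ≡ 454
314^128 ≡ 454^2 = 206116 ≡ 345
314^256 ≡ 345^2 = 119025 ≡ 425
314^512 ≡ 425^2 = 180625 ≡ 353
580 = 512 + 64 + 4, so 314^580 ≡ 353·454·58 ≡ 514 (mod 593)
580^2 = 336400 ≡ 169
580^4 ≡ 169^2 = 28561 ≡ 97
580^8 ≡ 97^2 = 9409 ≡ 514
580^16 ≡ 514^2 = 264196 ≡ 311
580^32 ≡ 311^2 = 96721 ≡ 62
580^64 ≡ 62^2 = 3844 ≡ 286
580^128 ≡ 286^2 = 81796 ≡ 555
255 = 128 + 64 + 32 + 16 + 8 + 4 + 2 + 1, so 580^255 ≡ 555·286·62·311·514·97·169·580 ≡ 117 (mod 593)
y^r · r^s ≡ 514·117 = 60138 ≡ 245 (mod 593)

245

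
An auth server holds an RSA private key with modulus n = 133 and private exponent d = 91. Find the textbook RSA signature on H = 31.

H^2 ≡ 31^2 = 961 ≡ 30
H^4 ≡ 30^2 = 900 ≡ 102
H^8 ≡ 102^2 = 10404 ≡ 30
H^16 ≡ 30^2 = 900 ≡ 102
H^32 ≡ 102^2 = 10404 ≡ 30
H^64 ≡ 30^2 = 900 ≡ 102
91 = 64 + 16 + 8 + 2 + 1, so H^91 ≡ 102·102·30·30·31 ≡ 31 (mod 133)

31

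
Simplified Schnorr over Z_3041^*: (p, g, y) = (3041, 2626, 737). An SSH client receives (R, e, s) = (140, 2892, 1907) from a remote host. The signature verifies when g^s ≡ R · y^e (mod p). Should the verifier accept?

g^s mod p:
Squares mod 3041: 2626^1≡2626, 2626^2≡1929, 2626^4≡1898, 2626^8≡1860, 2626^16≡1983, 2626^32≡276, 2626^64≡151, 2626^128≡1514, 2626^256≡2323, 2626^512≡1595, 2626^1024≡1749
1907 = 1024 + 512 + 256 + 64 + 32 + 16 + 2 + 1, so 2626^1907 ≡ 1749·1595·2323·151·276·1983·1929·2626 ≡ 270 (mod 3041)
R · y^e mod p:
Squares mod 3041: 737^1≡737, 737^2≡1871, 737^4≡450, 737^8≡1794, 737^16≡1058, 737^32≡276, 737^64≡151, 737^128≡1514, 737^256≡2323, 737^512≡1595, 737^1024≡1749, 737^2048≡2796
2892 = 2048 + 512 + 256 + 64 + 8 + 4, so 737^2892 ≡ 2796·1595·2323·151·1794·450 ≡ 2591 (mod 3041)
140·2591 = 362740 ≡ 861 (mod 3041)
270 ≠ 861; the check fails.

reject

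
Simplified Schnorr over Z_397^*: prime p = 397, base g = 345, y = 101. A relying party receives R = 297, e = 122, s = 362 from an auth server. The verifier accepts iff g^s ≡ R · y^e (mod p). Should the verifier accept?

reject

g^s mod p:
345^2 = 119025 ≡ 322
345^4 ≡ 322^2 = 103684 ≡ 67
345^8 ≡ 67^2 = 4489 ≡ 122
345^16 ≡ 122^2 = 14884 ≡ 195
345^32 ≡ 195^2 = 38025 ≡ 310
345^64 ≡ 310^2 = 96100 ≡ 26
345^128 ≡ 26^2 = 676 ≡ 279
345^256 ≡ 279^2 = 77841 ≡ 29
362 = 256 + 64 + 32 + 8 + 2, so 345^362 ≡ 29·26·310·122·322 ≡ 179 (mod 397)
R · y^e mod p:
101^2 = 10201 ≡ 276
101^4 ≡ 276^2 = 76176 ≡ 349
101^8 ≡ 349^2 = 121801 ≡ 319
101^16 ≡ 319^2 = 101761 ≡ 129
101^32 ≡ 129^2 = 16641 ≡ 364
101^64 ≡ 364^2 = 132496 ≡ 295
122 = 64 + 32 + 16 + 8 + 2, so 101^122 ≡ 295·364·129·319·276 ≡ 229 (mod 397)
297·229 = 68013 ≡ 126 (mod 397)
179 ≠ 126; the check fails.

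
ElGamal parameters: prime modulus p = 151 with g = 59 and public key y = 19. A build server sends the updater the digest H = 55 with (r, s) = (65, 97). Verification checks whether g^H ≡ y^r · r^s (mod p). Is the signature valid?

Left side g^H mod p:
59^2 = 3481 ≡ 8
59^4 ≡ 8^2 = 64
59^8 ≡ 64^2 = 4096 ≡ 19
59^16 ≡ 19^2 = 361 ≡ 59
59^32 ≡ 59^2 = 3481 ≡ 8
55 = 32 + 16 + 4 + 2 + 1, so 59^55 ≡ 8·59·64·8·59 ≡ 1 (mod 151)
Right side y^r · r^s mod p:
19^2 = 361 ≡ 59
19^4 ≡ 59^2 = 3481 ≡ 8
19^8 ≡ 8^2 = 64
19^16 ≡ 64^2 = 4096 ≡ 19
19^32 ≡ 19^2 = 361 ≡ 59
19^64 ≡ 59^2 = 3481 ≡ 8
65 = 64 + 1, so 19^65 ≡ 8·19 ≡ 1 (mod 151)
65^2 = 4225 ≡ 148
65^4 ≡ 148^2 = 21904 ≡ 9
65^8 ≡ 9^2 = 81
65^16 ≡ 81^2 = 6561 ≡ 68
65^32 ≡ 68^2 = 4624 ≡ 94
65^64 ≡ 94^2 = 8836 ≡ 78
97 = 64 + 32 + 1, so 65^97 ≡ 78·94·65 ≡ 24 (mod 151)
1·24 = 24 ≡ 24 (mod 151)
1 ≠ 24, so verification fails.

invalid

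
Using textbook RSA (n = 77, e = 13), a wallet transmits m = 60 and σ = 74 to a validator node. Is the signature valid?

σ^2 ≡ 74^2 = 5476 ≡ 9
σ^4 ≡ 9^2 = 81 ≡ 4
σ^8 ≡ 4^2 = 16
13 = 8 + 4 + 1, so σ^13 ≡ 16·4·74 ≡ 39 (mod 77)
The recovered value 39 does not match the digest 60.

invalid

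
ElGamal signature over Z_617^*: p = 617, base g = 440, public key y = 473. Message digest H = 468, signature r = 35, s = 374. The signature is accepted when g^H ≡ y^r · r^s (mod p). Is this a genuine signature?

genuine

Left side g^H mod p:
Squares mod 617: 440^1≡440, 440^2≡479, 440^4≡534, 440^8≡102, 440^16≡532, 440^32≡438, 440^64≡574, 440^128≡615, 440^256≡4
468 = 256 + 128 + 64 + 16 + 4, so 440^468 ≡ 4·615·574·532·534 ≡ 259 (mod 617)
Right side y^r · r^s mod p:
Squares mod 617: 473^1≡473, 473^2≡375, 473^4≡566, 473^8≡133, 473^16≡413, 473^32≡277
35 = 32 + 2 + 1, so 473^35 ≡ 277·375·473 ≡ 548 (mod 617)
Squares mod 617: 35^1≡35, 35^2≡608, 35^4≡81, 35^8≡391, 35^16≡482, 35^32≡332, 35^64≡398, 35^128≡452, 35^256≡77
374 = 256 + 64 + 32 + 16 + 4 + 2, so 35^374 ≡ 77·398·332·482·81·608 ≡ 497 (mod 617)
548·497 = 272356 ≡ 259 (mod 617)
259 ≡ 259 (mod 617), so the signature is genuine.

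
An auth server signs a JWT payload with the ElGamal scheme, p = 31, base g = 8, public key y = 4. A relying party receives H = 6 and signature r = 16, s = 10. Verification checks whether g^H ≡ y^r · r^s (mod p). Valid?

no

Left side g^H mod p:
Squares mod 31: 8^1≡8, 8^2≡2, 8^4≡4
6 = 4 + 2, so 8^6 ≡ 4·2 ≡ 8 (mod 31)
Right side y^r · r^s mod p:
Squares mod 31: 4^1≡4, 4^2≡16, 4^4≡8, 4^8≡2, 4^16≡4
4^16 ≡ 4 (mod 31)
Squares mod 31: 16^1≡16, 16^2≡8, 16^4≡2, 16^8≡4
10 = 8 + 2, so 16^10 ≡ 4·8 ≡ 1 (mod 31)
4·1 = 4 ≡ 4 (mod 31)
8 ≠ 4, so verification fails.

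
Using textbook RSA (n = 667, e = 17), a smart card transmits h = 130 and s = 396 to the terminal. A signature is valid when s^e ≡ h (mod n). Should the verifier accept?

accept

s^17 mod 667 = 130
130 = h, so the signature checks out.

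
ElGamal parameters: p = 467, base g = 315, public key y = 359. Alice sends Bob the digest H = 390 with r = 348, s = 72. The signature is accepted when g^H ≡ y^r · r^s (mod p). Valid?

yes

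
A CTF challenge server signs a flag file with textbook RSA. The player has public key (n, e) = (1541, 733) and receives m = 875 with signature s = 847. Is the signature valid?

invalid

s^2 ≡ 847^2 = 717409 ≡ 844
s^4 ≡ 844^2 = 712336 ≡ 394
s^8 ≡ 394^2 = 155236 ≡ 1136
s^16 ≡ 1136^2 = 1290496 ≡ 679
s^32 ≡ 679^2 = 461041 ≡ 282
s^64 ≡ 282^2 = 79524 ≡ 933
s^128 ≡ 933^2 = 870489 ≡ 1365
s^256 ≡ 1365^2 = 1863225 ≡ 156
s^512 ≡ 156^2 = 24336 ≡ 1221
733 = 512 + 128 + 64 + 16 + 8 + 4 + 1, so s^733 ≡ 1221·1365·933·679·1136·394·847 ≡ 176 (mod 1541)
s^733 mod 1541 = 176, but m = 875.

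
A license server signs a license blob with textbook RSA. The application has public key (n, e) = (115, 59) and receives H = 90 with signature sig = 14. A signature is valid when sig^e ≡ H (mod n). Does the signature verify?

does not verify

Squares mod 115: sig^1≡14, sig^2≡81, sig^4≡6, sig^8≡36, sig^16≡31, sig^32≡41
59 = 32 + 16 + 8 + 2 + 1, so sig^59 ≡ 41·31·36·81·14 ≡ 109 (mod 115)
109 ≠ 90, so verification fails.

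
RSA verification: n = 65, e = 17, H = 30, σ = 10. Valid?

yes

σ^2 ≡ 10^2 = 100 ≡ 35
σ^4 ≡ 35^2 = 1225 ≡ 55
σ^8 ≡ 55^2 = 3025 ≡ 35
σ^16 ≡ 35^2 = 1225 ≡ 55
17 = 16 + 1, so σ^17 ≡ 55·10 ≡ 30 (mod 65)
σ^17 mod 65 = 30 matches H.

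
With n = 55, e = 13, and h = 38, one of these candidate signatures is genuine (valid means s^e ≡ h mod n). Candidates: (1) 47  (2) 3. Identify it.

2

Candidate 1: 47^13 mod 55 = 27
Candidate 2: 3^13 mod 55 = 38
  → matches h = 38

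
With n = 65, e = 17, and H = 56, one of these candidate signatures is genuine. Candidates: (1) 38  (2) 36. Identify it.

Candidate 1: 38^17 mod 65 = 38
Candidate 2: 36^17 mod 65 = 56
  → matches H = 56

2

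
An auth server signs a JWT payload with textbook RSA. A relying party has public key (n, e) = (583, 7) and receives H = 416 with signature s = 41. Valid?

s^2 ≡ 41^2 = 1681 ≡ 515
s^4 ≡ 515^2 = 265225 ≡ 543
7 = 4 + 2 + 1, so s^7 ≡ 543·515·41 ≡ 167 (mod 583)
167 ≠ 416, so verification fails.

no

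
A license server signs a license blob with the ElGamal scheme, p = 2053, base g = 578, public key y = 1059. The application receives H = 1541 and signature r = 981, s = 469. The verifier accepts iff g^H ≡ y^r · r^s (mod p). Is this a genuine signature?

forged

Left side g^H mod p:
578^2 = 334084 ≡ 1498
578^4 ≡ 1498^2 = 2244004 ≡ 75
578^8 ≡ 75^2 = 5625 ≡ 1519
578^16 ≡ 1519^2 = 2307361 ≡ 1842
578^32 ≡ 1842^2 = 3392964 ≡ 1408
578^64 ≡ 1408^2 = 1982464 ≡ 1319
578^128 ≡ 1319^2 = 1739761 ≡ 870
578^256 ≡ 870^2 = 756900 ≡ 1396
578^512 ≡ 1396^2 = 1948816 ≡ 519
578^1024 ≡ 519^2 = 269361 ≡ 418
1541 = 1024 + 512 + 4 + 1, so 578^1541 ≡ 418·519·75·578 ≡ 1975 (mod 2053)
Right side y^r · r^s mod p:
1059^2 = 1121481 ≡ 543
1059^4 ≡ 543^2 = 294849 ≡ 1270
1059^8 ≡ 1270^2 = 1612900 ≡ 1295
1059^16 ≡ 1295^2 = 1677025 ≡ 1777
1059^32 ≡ 1777^2 = 3157729 ≡ 215
1059^64 ≡ 215^2 = 46225 ≡ 1059
1059^128 ≡ 1059^2 = 1121481 ≡ 543
1059^256 ≡ 543^2 = 294849 ≡ 1270
1059^512 ≡ 1270^2 = 1612900 ≡ 1295
981 = 512 + 256 + 128 + 64 + 16 + 4 + 1, so 1059^981 ≡ 1295·1270·543·1059·1777·1270·1059 ≡ 1 (mod 2053)
981^2 = 962361 ≡ 1557
981^4 ≡ 1557^2 = 2424249 ≡ 1709
981^8 ≡ 1709^2 = 2920681 ≡ 1315
981^16 ≡ 1315^2 = 1729225 ≡ 599
981^32 ≡ 599^2 = 358801 ≡ 1579
981^64 ≡ 1579^2 = 2493241 ≡ 899
981^128 ≡ 899^2 = 808201 ≡ 1372
981^256 ≡ 1372^2 = 1882384 ≡ 1836
469 = 256 + 128 + 64 + 16 + 4 + 1, so 981^469 ≡ 1836·1372·899·599·1709·981 ≡ 413 (mod 2053)
1·413 = 413 ≡ 413 (mod 2053)
1975 ≠ 413, so verification fails.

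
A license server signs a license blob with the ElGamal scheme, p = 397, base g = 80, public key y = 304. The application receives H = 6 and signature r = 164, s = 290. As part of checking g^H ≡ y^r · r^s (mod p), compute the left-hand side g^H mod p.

Squares mod 397: 80^1≡80, 80^2≡48, 80^4≡319
6 = 4 + 2, so 80^6 ≡ 319·48 ≡ 226 (mod 397)

226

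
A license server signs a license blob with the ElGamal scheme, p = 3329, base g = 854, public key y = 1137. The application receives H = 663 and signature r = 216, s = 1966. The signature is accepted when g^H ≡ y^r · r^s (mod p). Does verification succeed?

Left side g^H mod p:
Squares mod 3329: 854^1≡854, 854^2≡265, 854^4≡316, 854^8≡3315, 854^16≡196, 854^32≡1797, 854^64≡79, 854^128≡2912, 854^256≡781, 854^512≡754
663 = 512 + 128 + 16 + 4 + 2 + 1, so 854^663 ≡ 754·2912·196·316·265·854 ≡ 2229 (mod 3329)
Right side y^r · r^s mod p:
Squares mod 3329: 1137^1≡1137, 1137^2≡1117, 1137^4≡2643, 1137^8≡1207, 1137^16≡2076, 1137^32≡2050, 1137^64≡1302, 1137^128≡743
216 = 128 + 64 + 16 + 8, so 1137^216 ≡ 743·1302·2076·1207 ≡ 1533 (mod 3329)
Squares mod 3329: 216^1≡216, 216^2≡50, 216^4≡2500, 216^8≡1467, 216^16≡1555, 216^32≡1171, 216^64≡3022, 216^128≡1037, 216^256≡102, 216^512≡417, 216^1024≡781
1966 = 1024 + 512 + 256 + 128 + 32 + 8 + 4 + 2, so 216^1966 ≡ 781·417·102·1037·1171·1467·2500·50 ≡ 3181 (mod 3329)
1533·3181 = 4876473 ≡ 2817 (mod 3329)
2229 ≠ 2817, so verification fails.

fails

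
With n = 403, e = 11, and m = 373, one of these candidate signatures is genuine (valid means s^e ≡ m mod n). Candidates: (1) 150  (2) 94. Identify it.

Candidate 1: Squares mod 403: 150^1≡150, 150^2≡335, 150^4≡191, 150^8≡211; 11 = 8 + 2 + 1, so 150^11 ≡ 211·335·150 ≡ 223 (mod 403)
Candidate 2: Squares mod 403: 94^1≡94, 94^2≡373, 94^4≡94, 94^8≡373; 11 = 8 + 2 + 1, so 94^11 ≡ 373·373·94 ≡ 373 (mod 403)
  → matches m = 373

2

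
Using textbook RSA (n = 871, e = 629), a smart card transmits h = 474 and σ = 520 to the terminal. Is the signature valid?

σ^2 ≡ 520^2 = 270400 ≡ 390
σ^4 ≡ 390^2 = 152100 ≡ 546
σ^8 ≡ 546^2 = 298116 ≡ 234
σ^16 ≡ 234^2 = 54756 ≡ 754
σ^32 ≡ 754^2 = 568516 ≡ 624
σ^64 ≡ 624^2 = 389376 ≡ 39
σ^128 ≡ 39^2 = 1521 ≡ 650
σ^256 ≡ 650^2 = 422500 ≡ 65
σ^512 ≡ 65^2 = 4225 ≡ 741
629 = 512 + 64 + 32 + 16 + 4 + 1, so σ^629 ≡ 741·39·624·754·546·520 ≡ 481 (mod 871)
The recovered value 481 does not match the digest 474.

invalid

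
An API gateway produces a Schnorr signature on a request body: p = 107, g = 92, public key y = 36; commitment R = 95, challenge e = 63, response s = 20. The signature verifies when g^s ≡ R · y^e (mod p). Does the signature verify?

g^s mod p:
Squares mod 107: 92^1≡92, 92^2≡11, 92^4≡14, 92^8≡89, 92^16≡3
20 = 16 + 4, so 92^20 ≡ 3·14 ≡ 42 (mod 107)
R · y^e mod p:
Squares mod 107: 36^1≡36, 36^2≡12, 36^4≡37, 36^8≡85, 36^16≡56, 36^32≡33
63 = 32 + 16 + 8 + 4 + 2 + 1, so 36^63 ≡ 33·56·85·37·12·36 ≡ 57 (mod 107)
95·57 = 5415 ≡ 65 (mod 107)
42 ≠ 65; the check fails.

does not verify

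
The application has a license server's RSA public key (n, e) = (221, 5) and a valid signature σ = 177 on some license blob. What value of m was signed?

164

σ^2 ≡ 177^2 = 31329 ≡ 168
σ^4 ≡ 168^2 = 28224 ≡ 157
5 = 4 + 1, so σ^5 ≡ 157·177 ≡ 164 (mod 221)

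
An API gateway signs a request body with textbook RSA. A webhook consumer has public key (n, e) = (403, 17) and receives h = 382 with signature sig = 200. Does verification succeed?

sig^2 ≡ 200^2 = 40000 ≡ 103
sig^4 ≡ 103^2 = 10609 ≡ 131
sig^8 ≡ 131^2 = 17161 ≡ 235
sig^16 ≡ 235^2 = 55225 ≡ 14
17 = 16 + 1, so sig^17 ≡ 14·200 ≡ 382 (mod 403)
382 = h, so the signature checks out.

passes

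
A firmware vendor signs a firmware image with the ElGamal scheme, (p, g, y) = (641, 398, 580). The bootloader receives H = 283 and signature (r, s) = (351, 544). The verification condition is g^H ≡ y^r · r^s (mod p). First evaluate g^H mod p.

398^283 mod 641 = 620

620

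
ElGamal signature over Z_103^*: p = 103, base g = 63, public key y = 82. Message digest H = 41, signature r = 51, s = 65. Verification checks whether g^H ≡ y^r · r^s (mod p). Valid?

no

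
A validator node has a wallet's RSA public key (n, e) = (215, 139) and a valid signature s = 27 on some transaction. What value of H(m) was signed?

s^2 ≡ 27^2 = 729 ≡ 84
s^4 ≡ 84^2 = 7056 ≡ 176
s^8 ≡ 176^2 = 30976 ≡ 16
s^16 ≡ 16^2 = 256 ≡ 41
s^32 ≡ 41^2 = 1681 ≡ 176
s^64 ≡ 176^2 = 30976 ≡ 16
s^128 ≡ 16^2 = 256 ≡ 41
139 = 128 + 8 + 2 + 1, so s^139 ≡ 41·16·84·27 ≡ 8 (mod 215)

8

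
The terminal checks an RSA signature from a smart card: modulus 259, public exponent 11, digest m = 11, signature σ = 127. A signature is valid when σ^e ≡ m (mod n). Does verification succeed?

σ^11 mod 259 = 71
71 ≠ 11, so verification fails.

fails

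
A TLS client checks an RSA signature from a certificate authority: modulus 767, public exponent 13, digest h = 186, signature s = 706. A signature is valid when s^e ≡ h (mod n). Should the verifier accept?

s^2 ≡ 706^2 = 498436 ≡ 653
s^4 ≡ 653^2 = 426409 ≡ 724
s^8 ≡ 724^2 = 524176 ≡ 315
13 = 8 + 4 + 1, so s^13 ≡ 315·724·706 ≡ 186 (mod 767)
186 = h, so the signature checks out.

accept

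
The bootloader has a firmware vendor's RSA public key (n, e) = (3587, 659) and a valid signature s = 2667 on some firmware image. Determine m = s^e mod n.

s^2 ≡ 2667^2 = 7112889 ≡ 3455
s^4 ≡ 3455^2 = 11937025 ≡ 3076
s^8 ≡ 3076^2 = 9461776 ≡ 2857
s^16 ≡ 2857^2 = 8162449 ≡ 2024
s^32 ≡ 2024^2 = 4096576 ≡ 222
s^64 ≡ 222^2 = 49284 ≡ 2653
s^128 ≡ 2653^2 = 7038409 ≡ 715
s^256 ≡ 715^2 = 511225 ≡ 1871
s^512 ≡ 1871^2 = 3500641 ≡ 3316
659 = 512 + 128 + 16 + 2 + 1, so s^659 ≡ 3316·715·2024·3455·2667 ≡ 723 (mod 3587)

723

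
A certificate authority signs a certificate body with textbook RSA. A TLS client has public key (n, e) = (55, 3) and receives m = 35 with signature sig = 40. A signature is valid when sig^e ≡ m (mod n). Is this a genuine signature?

genuine

sig^2 ≡ 40^2 = 1600 ≡ 5
3 = 2 + 1, so sig^3 ≡ 5·40 ≡ 35 (mod 55)
Since 35 equals the digest 35, verification succeeds.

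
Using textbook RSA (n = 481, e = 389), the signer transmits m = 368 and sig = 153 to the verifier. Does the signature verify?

Squares mod 481: sig^1≡153, sig^2≡321, sig^4≡107, sig^8≡386, sig^16≡367, sig^32≡9, sig^64≡81, sig^128≡308, sig^256≡107
389 = 256 + 128 + 4 + 1, so sig^389 ≡ 107·308·107·153 ≡ 368 (mod 481)
Since 368 equals the digest 368, verification succeeds.

verifies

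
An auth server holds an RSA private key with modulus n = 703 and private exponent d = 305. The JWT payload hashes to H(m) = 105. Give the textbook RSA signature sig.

401

(H(m))^2 ≡ 105^2 = 11025 ≡ 480
(H(m))^4 ≡ 480^2 = 230400 ≡ 519
(H(m))^8 ≡ 519^2 = 269361 ≡ 112
(H(m))^16 ≡ 112^2 = 12544 ≡ 593
(H(m))^32 ≡ 593^2 = 351649 ≡ 149
(H(m))^64 ≡ 149^2 = 22201 ≡ 408
(H(m))^128 ≡ 408^2 = 166464 ≡ 556
(H(m))^256 ≡ 556^2 = 309136 ≡ 519
305 = 256 + 32 + 16 + 1, so (H(m))^305 ≡ 519·149·593·105 ≡ 401 (mod 703)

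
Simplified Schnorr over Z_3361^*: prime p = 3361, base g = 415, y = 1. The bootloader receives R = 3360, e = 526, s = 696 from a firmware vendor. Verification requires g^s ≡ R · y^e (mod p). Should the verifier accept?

accept

g^s mod p:
415^696 mod 3361 = 3360
R · y^e mod p:
1^526 mod 3361 = 1
3360·1 = 3360 ≡ 3360 (mod 3361)
3360 ≡ 3360 (mod 3361); signature holds.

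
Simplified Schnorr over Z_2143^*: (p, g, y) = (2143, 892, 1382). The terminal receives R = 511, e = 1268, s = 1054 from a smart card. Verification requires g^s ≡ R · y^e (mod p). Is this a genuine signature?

genuine

g^s mod p:
892^2 = 795664 ≡ 611
892^4 ≡ 611^2 = 373321 ≡ 439
892^8 ≡ 439^2 = 192721 ≡ 1994
892^16 ≡ 1994^2 = 3976036 ≡ 771
892^32 ≡ 771^2 = 594441 ≡ 830
892^64 ≡ 830^2 = 688900 ≡ 997
892^128 ≡ 997^2 = 994009 ≡ 1800
892^256 ≡ 1800^2 = 3240000 ≡ 1927
892^512 ≡ 1927^2 = 3713329 ≡ 1653
892^1024 ≡ 1653^2 = 2732409 ≡ 84
1054 = 1024 + 16 + 8 + 4 + 2, so 892^1054 ≡ 84·771·1994·439·611 ≡ 777 (mod 2143)
R · y^e mod p:
1382^2 = 1909924 ≡ 511
1382^4 ≡ 511^2 = 261121 ≡ 1818
1382^8 ≡ 1818^2 = 3305124 ≡ 618
1382^16 ≡ 618^2 = 381924 ≡ 470
1382^32 ≡ 470^2 = 220900 ≡ 171
1382^64 ≡ 171^2 = 29241 ≡ 1382
1382^128 ≡ 1382^2 = 1909924 ≡ 511
1382^256 ≡ 511^2 = 261121 ≡ 1818
1382^512 ≡ 1818^2 = 3305124 ≡ 618
1382^1024 ≡ 618^2 = 381924 ≡ 470
1268 = 1024 + 128 + 64 + 32 + 16 + 4, so 1382^1268 ≡ 470·511·1382·171·470·1818 ≡ 618 (mod 2143)
511·618 = 315798 ≡ 777 (mod 2143)
777 ≡ 777 (mod 2143); signature holds.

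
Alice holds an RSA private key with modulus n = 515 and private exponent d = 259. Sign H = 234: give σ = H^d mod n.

H^259 mod 515 = 364

364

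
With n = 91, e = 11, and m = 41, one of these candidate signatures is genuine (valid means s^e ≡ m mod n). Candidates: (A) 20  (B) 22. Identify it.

Candidate A: 20^2 = 400 ≡ 36; 20^4 ≡ 36^2 = 1296 ≡ 22; 20^8 ≡ 22^2 = 484 ≡ 29; 11 = 8 + 2 + 1, so 20^11 ≡ 29·36·20 ≡ 41 (mod 91)
  → matches m = 41
Candidate B: 22^2 = 484 ≡ 29; 22^4 ≡ 29^2 = 841 ≡ 22; 22^8 ≡ 22^2 = 484 ≡ 29; 11 = 8 + 2 + 1, so 22^11 ≡ 29·29·22 ≡ 29 (mod 91)

A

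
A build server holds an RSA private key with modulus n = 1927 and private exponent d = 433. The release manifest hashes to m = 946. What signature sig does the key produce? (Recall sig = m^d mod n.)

618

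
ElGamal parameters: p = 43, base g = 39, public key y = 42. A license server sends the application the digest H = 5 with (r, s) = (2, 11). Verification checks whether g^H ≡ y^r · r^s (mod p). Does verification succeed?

fails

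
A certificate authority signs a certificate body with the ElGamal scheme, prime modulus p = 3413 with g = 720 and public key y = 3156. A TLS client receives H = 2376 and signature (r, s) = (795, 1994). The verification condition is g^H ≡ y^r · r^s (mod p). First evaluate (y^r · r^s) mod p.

3156^795 mod 3413 = 1383
795^1994 mod 3413 = 2536
y^r · r^s ≡ 1383·2536 = 3507288 ≡ 2137 (mod 3413)

2137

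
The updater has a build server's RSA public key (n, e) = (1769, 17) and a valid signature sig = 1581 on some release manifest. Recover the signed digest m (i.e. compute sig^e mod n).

Squares mod 1769: sig^1≡1581, sig^2≡1733, sig^4≡1296, sig^8≡835, sig^16≡239
17 = 16 + 1, so sig^17 ≡ 239·1581 ≡ 1062 (mod 1769)

1062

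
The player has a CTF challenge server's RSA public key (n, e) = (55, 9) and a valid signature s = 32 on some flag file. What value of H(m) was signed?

32

Squares mod 55: s^1≡32, s^2≡34, s^4≡1, s^8≡1
9 = 8 + 1, so s^9 ≡ 1·32 ≡ 32 (mod 55)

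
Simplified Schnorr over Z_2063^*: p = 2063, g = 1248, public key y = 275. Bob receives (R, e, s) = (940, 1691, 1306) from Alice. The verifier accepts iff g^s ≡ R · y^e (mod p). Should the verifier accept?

g^s mod p:
Squares mod 2063: 1248^1≡1248, 1248^2≡2002, 1248^4≡1658, 1248^8≡1048, 1248^16≡788, 1248^32≡2044, 1248^64≡361, 1248^128≡352, 1248^256≡124, 1248^512≡935, 1248^1024≡1576
1306 = 1024 + 256 + 16 + 8 + 2, so 1248^1306 ≡ 1576·124·788·1048·2002 ≡ 1854 (mod 2063)
R · y^e mod p:
Squares mod 2063: 275^1≡275, 275^2≡1357, 275^4≡1253, 275^8≡66, 275^16≡230, 275^32≡1325, 275^64≡12, 275^128≡144, 275^256≡106, 275^512≡921, 275^1024≡348
1691 = 1024 + 512 + 128 + 16 + 8 + 2 + 1, so 275^1691 ≡ 348·921·144·230·66·1357·275 ≡ 443 (mod 2063)
940·443 = 416420 ≡ 1757 (mod 2063)
1854 ≠ 1757; the check fails.

reject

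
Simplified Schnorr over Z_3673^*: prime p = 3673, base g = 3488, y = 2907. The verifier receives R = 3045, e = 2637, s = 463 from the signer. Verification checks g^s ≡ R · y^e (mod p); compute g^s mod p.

267

Squares mod 3673: 3488^1≡3488, 3488^2≡1168, 3488^4≡1541, 3488^8≡1923, 3488^16≡2891, 3488^32≡1806, 3488^64≡12, 3488^128≡144, 3488^256≡2371
463 = 256 + 128 + 64 + 8 + 4 + 2 + 1, so 3488^463 ≡ 2371·144·12·1923·1541·1168·3488 ≡ 267 (mod 3673)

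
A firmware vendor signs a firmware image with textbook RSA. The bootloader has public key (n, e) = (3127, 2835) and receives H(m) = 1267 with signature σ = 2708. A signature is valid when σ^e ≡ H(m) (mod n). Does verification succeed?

passes

σ^2 ≡ 2708^2 = 7333264 ≡ 449
σ^4 ≡ 449^2 = 201601 ≡ 1473
σ^8 ≡ 1473^2 = 2169729 ≡ 2718
σ^16 ≡ 2718^2 = 7387524 ≡ 1550
σ^32 ≡ 1550^2 = 2402500 ≡ 964
σ^64 ≡ 964^2 = 929296 ≡ 577
σ^128 ≡ 577^2 = 332929 ≡ 1467
σ^256 ≡ 1467^2 = 2152089 ≡ 713
σ^512 ≡ 713^2 = 508369 ≡ 1795
σ^1024 ≡ 1795^2 = 3222025 ≡ 1215
σ^2048 ≡ 1215^2 = 1476225 ≡ 281
2835 = 2048 + 512 + 256 + 16 + 2 + 1, so σ^2835 ≡ 281·1795·713·1550·449·2708 ≡ 1267 (mod 3127)
Since 1267 equals the digest 1267, verification succeeds.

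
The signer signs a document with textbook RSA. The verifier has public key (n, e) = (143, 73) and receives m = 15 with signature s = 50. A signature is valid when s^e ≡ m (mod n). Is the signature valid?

s^2 ≡ 50^2 = 2500 ≡ 69
s^4 ≡ 69^2 = 4761 ≡ 42
s^8 ≡ 42^2 = 1764 ≡ 48
s^16 ≡ 48^2 = 2304 ≡ 16
s^32 ≡ 16^2 = 256 ≡ 113
s^64 ≡ 113^2 = 12769 ≡ 42
73 = 64 + 8 + 1, so s^73 ≡ 42·48·50 ≡ 128 (mod 143)
s^73 mod 143 = 128, but m = 15.

invalid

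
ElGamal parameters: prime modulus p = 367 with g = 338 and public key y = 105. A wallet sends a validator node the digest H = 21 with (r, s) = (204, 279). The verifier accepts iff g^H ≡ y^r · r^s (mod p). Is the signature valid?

valid

Left side g^H mod p:
338^21 mod 367 = 105
Right side y^r · r^s mod p:
105^204 mod 367 = 229
204^279 mod 367 = 87
229·87 = 19923 ≡ 105 (mod 367)
105 ≡ 105 (mod 367), so the signature is genuine.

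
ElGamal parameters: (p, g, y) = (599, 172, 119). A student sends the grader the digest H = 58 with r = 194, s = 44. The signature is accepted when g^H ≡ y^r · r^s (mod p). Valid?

yes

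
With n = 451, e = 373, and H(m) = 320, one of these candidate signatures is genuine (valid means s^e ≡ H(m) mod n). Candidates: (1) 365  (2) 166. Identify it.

2

Candidate 1: Squares mod 451: 365^1≡365, 365^2≡180, 365^4≡379, 365^8≡223, 365^16≡119, 365^32≡180, 365^64≡379, 365^128≡223, 365^256≡119; 373 = 256 + 64 + 32 + 16 + 4 + 1, so 365^373 ≡ 119·379·180·119·379·365 ≡ 305 (mod 451)
Candidate 2: Squares mod 451: 166^1≡166, 166^2≡45, 166^4≡221, 166^8≡133, 166^16≡100, 166^32≡78, 166^64≡221, 166^128≡133, 166^256≡100; 373 = 256 + 64 + 32 + 16 + 4 + 1, so 166^373 ≡ 100·221·78·100·221·166 ≡ 320 (mod 451)
  → matches H(m) = 320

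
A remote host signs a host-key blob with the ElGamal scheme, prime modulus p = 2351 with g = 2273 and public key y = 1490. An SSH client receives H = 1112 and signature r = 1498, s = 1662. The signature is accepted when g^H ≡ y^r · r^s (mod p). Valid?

no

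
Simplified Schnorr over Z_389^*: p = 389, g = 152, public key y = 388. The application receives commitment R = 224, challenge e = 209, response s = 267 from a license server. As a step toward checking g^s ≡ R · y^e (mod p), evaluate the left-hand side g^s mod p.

152^2 = 23104 ≡ 153
152^4 ≡ 153^2 = 23409 ≡ 69
152^8 ≡ 69^2 = 4761 ≡ 93
152^16 ≡ 93^2 = 8649 ≡ 91
152^32 ≡ 91^2 = 8281 ≡ 112
152^64 ≡ 112^2 = 12544 ≡ 96
152^128 ≡ 96^2 = 9216 ≡ 269
152^256 ≡ 269^2 = 72361 ≡ 7
267 = 256 + 8 + 2 + 1, so 152^267 ≡ 7·93·153·152 ≡ 165 (mod 389)

165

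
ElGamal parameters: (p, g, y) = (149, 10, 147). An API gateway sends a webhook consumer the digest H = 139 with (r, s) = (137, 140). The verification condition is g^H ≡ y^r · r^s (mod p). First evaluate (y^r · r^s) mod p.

48

Squares mod 149: 147^1≡147, 147^2≡4, 147^4≡16, 147^8≡107, 147^16≡125, 147^32≡129, 147^64≡102, 147^128≡123
137 = 128 + 8 + 1, so 147^137 ≡ 123·107·147 ≡ 51 (mod 149)
Squares mod 149: 137^1≡137, 137^2≡144, 137^4≡25, 137^8≡29, 137^16≡96, 137^32≡127, 137^64≡37, 137^128≡28
140 = 128 + 8 + 4, so 137^140 ≡ 28·29·25 ≡ 36 (mod 149)
y^r · r^s ≡ 51·36 = 1836 ≡ 48 (mod 149)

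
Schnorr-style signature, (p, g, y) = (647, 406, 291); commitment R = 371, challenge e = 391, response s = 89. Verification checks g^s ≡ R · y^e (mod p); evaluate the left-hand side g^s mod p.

Squares mod 647: 406^1≡406, 406^2≡498, 406^4≡203, 406^8≡448, 406^16≡134, 406^32≡487, 406^64≡367
89 = 64 + 16 + 8 + 1, so 406^89 ≡ 367·134·448·406 ≡ 486 (mod 647)

486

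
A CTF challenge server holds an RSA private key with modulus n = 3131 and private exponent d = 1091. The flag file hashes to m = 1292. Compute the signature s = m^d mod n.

1035

Squares mod 3131: m^1≡1292, m^2≡441, m^4≡359, m^8≡510, m^16≡227, m^32≡1433, m^64≡2684, m^128≡2556, m^256≡1870, m^512≡2704, m^1024≡731
1091 = 1024 + 64 + 2 + 1, so m^1091 ≡ 731·2684·441·1292 ≡ 1035 (mod 3131)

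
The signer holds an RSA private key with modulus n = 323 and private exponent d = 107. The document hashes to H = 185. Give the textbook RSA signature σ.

H^2 ≡ 185^2 = 34225 ≡ 310
H^4 ≡ 310^2 = 96100 ≡ 169
H^8 ≡ 169^2 = 28561 ≡ 137
H^16 ≡ 137^2 = 18769 ≡ 35
H^32 ≡ 35^2 = 1225 ≡ 256
H^64 ≡ 256^2 = 65536 ≡ 290
107 = 64 + 32 + 8 + 2 + 1, so H^107 ≡ 290·256·137·310·185 ≡ 281 (mod 323)

281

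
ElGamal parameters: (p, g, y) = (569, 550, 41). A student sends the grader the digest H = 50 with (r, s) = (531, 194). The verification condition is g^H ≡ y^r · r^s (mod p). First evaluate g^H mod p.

319

550^2 = 302500 ≡ 361
550^4 ≡ 361^2 = 130321 ≡ 20
550^8 ≡ 20^2 = 400
550^16 ≡ 400^2 = 160000 ≡ 111
550^32 ≡ 111^2 = 12321 ≡ 372
50 = 32 + 16 + 2, so 550^50 ≡ 372·111·361 ≡ 319 (mod 569)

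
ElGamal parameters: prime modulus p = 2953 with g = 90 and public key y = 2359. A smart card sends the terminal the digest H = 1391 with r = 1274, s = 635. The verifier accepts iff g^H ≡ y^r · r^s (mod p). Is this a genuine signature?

genuine

Left side g^H mod p:
Squares mod 2953: 90^1≡90, 90^2≡2194, 90^4≡246, 90^8≡1456, 90^16≡2635, 90^32≡722, 90^64≡1556, 90^128≡2629, 90^256≡1621, 90^512≡2424, 90^1024≡2259
1391 = 1024 + 256 + 64 + 32 + 8 + 4 + 2 + 1, so 90^1391 ≡ 2259·1621·1556·722·1456·246·2194·90 ≡ 1684 (mod 2953)
Right side y^r · r^s mod p:
Squares mod 2953: 2359^1≡2359, 2359^2≡1429, 2359^4≡1518, 2359^8≡984, 2359^16≡2625, 2359^32≡1276, 2359^64≡1073, 2359^128≡2612, 2359^256≡1114, 2359^512≡736, 2359^1024≡1297
1274 = 1024 + 128 + 64 + 32 + 16 + 8 + 2, so 2359^1274 ≡ 1297·2612·1073·1276·2625·984·1429 ≡ 246 (mod 2953)
Squares mod 2953: 1274^1≡1274, 1274^2≡1879, 1274^4≡1806, 1274^8≡1524, 1274^16≡1518, 1274^32≡984, 1274^64≡2625, 1274^128≡1276, 1274^256≡1073, 1274^512≡2612
635 = 512 + 64 + 32 + 16 + 8 + 2 + 1, so 1274^635 ≡ 2612·2625·984·1518·1524·1879·1274 ≡ 463 (mod 2953)
246·463 = 113898 ≡ 1684 (mod 2953)
1684 ≡ 1684 (mod 2953), so the signature is genuine.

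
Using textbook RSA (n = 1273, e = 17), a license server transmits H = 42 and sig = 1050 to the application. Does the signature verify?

verifies

sig^17 mod 1273 = 42
Since 42 equals the digest 42, verification succeeds.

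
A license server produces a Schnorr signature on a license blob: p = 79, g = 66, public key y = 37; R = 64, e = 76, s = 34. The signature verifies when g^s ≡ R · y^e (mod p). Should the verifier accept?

g^s mod p:
Squares mod 79: 66^1≡66, 66^2≡11, 66^4≡42, 66^8≡26, 66^16≡44, 66^32≡40
34 = 32 + 2, so 66^34 ≡ 40·11 ≡ 45 (mod 79)
R · y^e mod p:
Squares mod 79: 37^1≡37, 37^2≡26, 37^4≡44, 37^8≡40, 37^16≡20, 37^32≡5, 37^64≡25
76 = 64 + 8 + 4, so 37^76 ≡ 25·40·44 ≡ 76 (mod 79)
64·76 = 4864 ≡ 45 (mod 79)
45 ≡ 45 (mod 79); signature holds.

accept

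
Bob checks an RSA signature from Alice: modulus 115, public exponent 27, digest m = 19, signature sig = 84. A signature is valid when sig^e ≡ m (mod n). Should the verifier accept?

reject

Squares mod 115: sig^1≡84, sig^2≡41, sig^4≡71, sig^8≡96, sig^16≡16
27 = 16 + 8 + 2 + 1, so sig^27 ≡ 16·96·41·84 ≡ 99 (mod 115)
The recovered value 99 does not match the digest 19.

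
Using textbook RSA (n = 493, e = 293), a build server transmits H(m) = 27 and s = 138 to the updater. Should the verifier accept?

reject

s^293 mod 493 = 236
236 ≠ 27, so verification fails.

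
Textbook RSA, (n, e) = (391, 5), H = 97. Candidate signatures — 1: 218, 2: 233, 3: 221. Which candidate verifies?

1

Candidate 1: Squares mod 391: 218^1≡218, 218^2≡213, 218^4≡13; 5 = 4 + 1, so 218^5 ≡ 13·218 ≡ 97 (mod 391)
  → matches H = 97
Candidate 2: Squares mod 391: 233^1≡233, 233^2≡331, 233^4≡81; 5 = 4 + 1, so 233^5 ≡ 81·233 ≡ 105 (mod 391)
Candidate 3: Squares mod 391: 221^1≡221, 221^2≡357, 221^4≡374; 5 = 4 + 1, so 221^5 ≡ 374·221 ≡ 153 (mod 391)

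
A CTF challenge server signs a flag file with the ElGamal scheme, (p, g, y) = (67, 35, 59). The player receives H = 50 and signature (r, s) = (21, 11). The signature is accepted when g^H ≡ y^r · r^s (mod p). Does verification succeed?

passes

Left side g^H mod p:
Squares mod 67: 35^1≡35, 35^2≡19, 35^4≡26, 35^8≡6, 35^16≡36, 35^32≡23
50 = 32 + 16 + 2, so 35^50 ≡ 23·36·19 ≡ 54 (mod 67)
Right side y^r · r^s mod p:
Squares mod 67: 59^1≡59, 59^2≡64, 59^4≡9, 59^8≡14, 59^16≡62
21 = 16 + 4 + 1, so 59^21 ≡ 62·9·59 ≡ 25 (mod 67)
Squares mod 67: 21^1≡21, 21^2≡39, 21^4≡47, 21^8≡65
11 = 8 + 2 + 1, so 21^11 ≡ 65·39·21 ≡ 37 (mod 67)
25·37 = 925 ≡ 54 (mod 67)
54 ≡ 54 (mod 67), so the signature is genuine.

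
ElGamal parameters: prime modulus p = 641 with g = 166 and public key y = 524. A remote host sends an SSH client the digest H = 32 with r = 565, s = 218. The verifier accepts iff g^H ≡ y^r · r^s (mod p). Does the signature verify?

does not verify

Left side g^H mod p:
166^2 = 27556 ≡ 634
166^4 ≡ 634^2 = 401956 ≡ 49
166^8 ≡ 49^2 = 2401 ≡ 478
166^16 ≡ 478^2 = 228484 ≡ 288
166^32 ≡ 288^2 = 82944 ≡ 255
Right side y^r · r^s mod p:
524^2 = 274576 ≡ 228
524^4 ≡ 228^2 = 51984 ≡ 63
524^8 ≡ 63^2 = 3969 ≡ 123
524^16 ≡ 123^2 = 15129 ≡ 386
524^32 ≡ 386^2 = 148996 ≡ 284
524^64 ≡ 284^2 = 80656 ≡ 531
524^128 ≡ 531^2 = 281961 ≡ 562
524^256 ≡ 562^2 = 315844 ≡ 472
524^512 ≡ 472^2 = 222784 ≡ 357
565 = 512 + 32 + 16 + 4 + 1, so 524^565 ≡ 357·284·386·63·524 ≡ 77 (mod 641)
565^2 = 319225 ≡ 7
565^4 ≡ 7^2 = 49
565^8 ≡ 49^2 = 2401 ≡ 478
565^16 ≡ 478^2 = 228484 ≡ 288
565^32 ≡ 288^2 = 82944 ≡ 255
565^64 ≡ 255^2 = 65025 ≡ 284
565^128 ≡ 284^2 = 80656 ≡ 531
218 = 128 + 64 + 16 + 8 + 2, so 565^218 ≡ 531·284·288·478·7 ≡ 206 (mod 641)
77·206 = 15862 ≡ 478 (mod 641)
255 ≠ 478, so verification fails.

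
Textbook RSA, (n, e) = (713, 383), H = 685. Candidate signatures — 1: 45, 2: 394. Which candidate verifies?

2

Candidate 1: Squares mod 713: 45^1≡45, 45^2≡599, 45^4≡162, 45^8≡576, 45^16≡231, 45^32≡599, 45^64≡162, 45^128≡576, 45^256≡231; 383 = 256 + 64 + 32 + 16 + 8 + 4 + 2 + 1, so 45^383 ≡ 231·162·599·231·576·162·599·45 ≡ 390 (mod 713)
Candidate 2: Squares mod 713: 394^1≡394, 394^2≡515, 394^4≡702, 394^8≡121, 394^16≡381, 394^32≡422, 394^64≡547, 394^128≡462, 394^256≡257; 383 = 256 + 64 + 32 + 16 + 8 + 4 + 2 + 1, so 394^383 ≡ 257·547·422·381·121·702·515·394 ≡ 685 (mod 713)
  → matches H = 685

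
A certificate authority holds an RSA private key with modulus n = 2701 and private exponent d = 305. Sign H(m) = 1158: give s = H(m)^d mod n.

Squares mod 2701: (H(m))^1≡1158, (H(m))^2≡1268, (H(m))^4≡729, (H(m))^8≡2045, (H(m))^16≡877, (H(m))^32≡2045, (H(m))^64≡877, (H(m))^128≡2045, (H(m))^256≡877
305 = 256 + 32 + 16 + 1, so (H(m))^305 ≡ 877·2045·877·1158 ≡ 2691 (mod 2701)

2691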